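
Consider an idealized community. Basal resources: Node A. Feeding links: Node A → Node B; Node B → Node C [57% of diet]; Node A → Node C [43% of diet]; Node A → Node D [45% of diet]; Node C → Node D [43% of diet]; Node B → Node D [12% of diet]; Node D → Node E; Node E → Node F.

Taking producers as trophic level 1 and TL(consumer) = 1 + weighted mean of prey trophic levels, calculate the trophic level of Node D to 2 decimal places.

2.80

Node B: 1 + 1 = 2
Node C: 1 + (0.57×2 + 0.43×1) = 2.57
Node D: 1 + (0.45×1 + 0.43×2.57 + 0.12×2) = 2.7951
Node E: 1 + 2.7951 = 3.7951
Node F: 1 + 3.7951 = 4.7951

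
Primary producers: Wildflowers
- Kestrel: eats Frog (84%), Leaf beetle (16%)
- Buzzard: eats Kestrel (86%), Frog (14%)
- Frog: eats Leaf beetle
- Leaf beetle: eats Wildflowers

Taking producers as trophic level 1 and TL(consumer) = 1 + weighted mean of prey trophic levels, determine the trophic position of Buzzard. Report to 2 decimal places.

Leaf beetle: 1 + 1 = 2
Frog: 1 + 2 = 3
Kestrel: 1 + (0.84×3 + 0.16×2) = 3.84
Buzzard: 1 + (0.86×3.84 + 0.14×3) = 4.7224

4.72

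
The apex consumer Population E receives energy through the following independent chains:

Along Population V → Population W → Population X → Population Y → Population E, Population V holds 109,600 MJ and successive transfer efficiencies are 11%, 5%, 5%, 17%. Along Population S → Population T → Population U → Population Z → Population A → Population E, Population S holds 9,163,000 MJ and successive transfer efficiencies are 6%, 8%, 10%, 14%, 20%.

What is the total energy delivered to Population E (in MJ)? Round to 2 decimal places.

Via Population V: 109600 × 0.11 × 0.05 × 0.05 × 0.17 = 5.1238 MJ
Via Population S: 9163000 × 0.06 × 0.08 × 0.1 × 0.14 × 0.2 = 123.15072 MJ
Total at Population E: 5.1238 + 123.15072 = 128.27452 MJ

128.27 MJ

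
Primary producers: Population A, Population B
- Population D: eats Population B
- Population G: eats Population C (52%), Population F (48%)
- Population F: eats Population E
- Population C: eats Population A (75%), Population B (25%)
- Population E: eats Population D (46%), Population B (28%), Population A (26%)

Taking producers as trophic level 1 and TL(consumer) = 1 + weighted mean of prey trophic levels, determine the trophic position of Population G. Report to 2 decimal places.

3.70

Population C: 1 + (0.75×1 + 0.25×1) = 2
Population D: 1 + 1 = 2
Population E: 1 + (0.46×2 + 0.28×1 + 0.26×1) = 2.46
Population F: 1 + 2.46 = 3.46
Population G: 1 + (0.52×2 + 0.48×3.46) = 3.7008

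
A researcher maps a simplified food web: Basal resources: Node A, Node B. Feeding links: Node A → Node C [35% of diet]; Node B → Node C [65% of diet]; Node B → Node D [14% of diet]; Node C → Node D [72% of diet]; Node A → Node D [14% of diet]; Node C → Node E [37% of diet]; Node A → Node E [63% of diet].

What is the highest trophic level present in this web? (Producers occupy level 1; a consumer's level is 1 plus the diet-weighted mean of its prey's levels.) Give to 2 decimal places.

2.72

Node C: 1 + (0.35×1 + 0.65×1) = 2
Node D: 1 + (0.14×1 + 0.72×2 + 0.14×1) = 2.72
Node E: 1 + (0.37×2 + 0.63×1) = 2.37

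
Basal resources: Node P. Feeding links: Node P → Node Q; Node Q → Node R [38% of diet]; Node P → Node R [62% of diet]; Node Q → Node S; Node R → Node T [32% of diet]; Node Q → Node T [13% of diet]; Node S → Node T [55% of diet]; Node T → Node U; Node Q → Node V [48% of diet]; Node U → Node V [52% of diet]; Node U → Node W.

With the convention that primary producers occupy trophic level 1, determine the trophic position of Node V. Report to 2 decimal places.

4.39

Node Q: 1 + 1 = 2
Node R: 1 + (0.38×2 + 0.62×1) = 2.38
Node S: 1 + 2 = 3
Node T: 1 + (0.32×2.38 + 0.13×2 + 0.55×3) = 3.6716
Node U: 1 + 3.6716 = 4.6716
Node V: 1 + (0.48×2 + 0.52×4.6716) = 4.389232
Node W: 1 + 4.6716 = 5.6716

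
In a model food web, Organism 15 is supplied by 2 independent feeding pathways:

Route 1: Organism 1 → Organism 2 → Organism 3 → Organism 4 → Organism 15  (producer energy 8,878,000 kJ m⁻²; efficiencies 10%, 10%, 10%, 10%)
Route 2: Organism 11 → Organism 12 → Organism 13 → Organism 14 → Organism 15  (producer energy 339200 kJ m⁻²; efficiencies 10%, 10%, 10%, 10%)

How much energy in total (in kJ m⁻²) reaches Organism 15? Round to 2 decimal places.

Route 1: 8878000 × 0.1 × 0.1 × 0.1 × 0.1 = 887.8 kJ m⁻²
Route 2: 339200 × 0.1 × 0.1 × 0.1 × 0.1 = 33.92 kJ m⁻²
Total at Organism 15: 887.8 + 33.92 = 921.72 kJ m⁻²

921.72 kJ m⁻²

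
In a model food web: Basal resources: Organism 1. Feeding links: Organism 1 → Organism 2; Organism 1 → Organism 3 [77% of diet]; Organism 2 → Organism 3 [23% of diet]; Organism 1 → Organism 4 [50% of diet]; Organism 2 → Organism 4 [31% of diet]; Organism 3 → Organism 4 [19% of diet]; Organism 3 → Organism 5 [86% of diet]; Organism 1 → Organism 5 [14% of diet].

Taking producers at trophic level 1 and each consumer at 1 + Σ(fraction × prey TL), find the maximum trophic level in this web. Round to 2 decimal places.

3.06

Organism 2: 1 + 1 = 2
Organism 3: 1 + (0.77×1 + 0.23×2) = 2.23
Organism 4: 1 + (0.5×1 + 0.31×2 + 0.19×2.23) = 2.5437
Organism 5: 1 + (0.86×2.23 + 0.14×1) = 3.0578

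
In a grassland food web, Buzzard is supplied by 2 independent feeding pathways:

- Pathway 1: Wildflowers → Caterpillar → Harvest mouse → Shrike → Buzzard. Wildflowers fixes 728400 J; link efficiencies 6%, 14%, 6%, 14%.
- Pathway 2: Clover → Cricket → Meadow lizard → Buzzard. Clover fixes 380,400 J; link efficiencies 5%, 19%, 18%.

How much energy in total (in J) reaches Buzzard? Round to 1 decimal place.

701.9 J

Pathway 1: 728400 × 0.06 × 0.14 × 0.06 × 0.14 = 51.395904 J
Pathway 2: 380400 × 0.05 × 0.19 × 0.18 = 650.484 J
Total at Buzzard: 51.395904 + 650.484 = 701.879904 J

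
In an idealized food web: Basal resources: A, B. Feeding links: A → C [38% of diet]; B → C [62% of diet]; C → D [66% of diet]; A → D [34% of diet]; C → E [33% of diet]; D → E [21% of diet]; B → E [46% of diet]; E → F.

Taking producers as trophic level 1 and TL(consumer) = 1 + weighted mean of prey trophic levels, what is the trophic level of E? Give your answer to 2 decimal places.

C: 1 + (0.38×1 + 0.62×1) = 2
D: 1 + (0.66×2 + 0.34×1) = 2.66
E: 1 + (0.33×2 + 0.21×2.66 + 0.46×1) = 2.6786
F: 1 + 2.6786 = 3.6786

2.68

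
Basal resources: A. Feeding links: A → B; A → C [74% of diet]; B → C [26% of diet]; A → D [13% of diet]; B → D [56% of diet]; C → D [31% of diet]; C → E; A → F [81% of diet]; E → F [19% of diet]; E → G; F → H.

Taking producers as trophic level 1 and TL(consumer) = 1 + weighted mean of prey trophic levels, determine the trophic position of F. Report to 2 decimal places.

B: 1 + 1 = 2
C: 1 + (0.74×1 + 0.26×2) = 2.26
D: 1 + (0.13×1 + 0.56×2 + 0.31×2.26) = 2.9506
E: 1 + 2.26 = 3.26
F: 1 + (0.81×1 + 0.19×3.26) = 2.4294
G: 1 + 3.26 = 4.26
H: 1 + 2.4294 = 3.4294

2.43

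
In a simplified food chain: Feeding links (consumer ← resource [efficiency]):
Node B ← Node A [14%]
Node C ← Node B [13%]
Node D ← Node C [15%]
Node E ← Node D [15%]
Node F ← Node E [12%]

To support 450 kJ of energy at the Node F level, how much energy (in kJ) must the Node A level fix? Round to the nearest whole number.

9157509 kJ

Cumulative transfer efficiency: 0.14 × 0.13 × 0.15 × 0.15 × 0.12 = 0.00004914
Node A energy = 450 / 0.00004914 = 9157509 kJ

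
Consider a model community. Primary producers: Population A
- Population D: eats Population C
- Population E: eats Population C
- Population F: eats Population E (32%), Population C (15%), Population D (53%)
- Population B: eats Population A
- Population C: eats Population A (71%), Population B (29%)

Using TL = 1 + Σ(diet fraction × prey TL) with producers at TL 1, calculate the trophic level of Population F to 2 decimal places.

4.14

Population B: 1 + 1 = 2
Population C: 1 + (0.71×1 + 0.29×2) = 2.29
Population D: 1 + 2.29 = 3.29
Population E: 1 + 2.29 = 3.29
Population F: 1 + (0.32×3.29 + 0.15×2.29 + 0.53×3.29) = 4.14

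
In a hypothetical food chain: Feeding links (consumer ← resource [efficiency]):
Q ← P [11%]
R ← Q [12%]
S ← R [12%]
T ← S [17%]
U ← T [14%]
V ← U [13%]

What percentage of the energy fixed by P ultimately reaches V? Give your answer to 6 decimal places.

0.000490%

Product of link efficiencies: 0.11 × 0.12 × 0.12 × 0.17 × 0.14 × 0.13 = 0.000004900896
As a percentage: 0.000004900896 × 100 = 0.000490%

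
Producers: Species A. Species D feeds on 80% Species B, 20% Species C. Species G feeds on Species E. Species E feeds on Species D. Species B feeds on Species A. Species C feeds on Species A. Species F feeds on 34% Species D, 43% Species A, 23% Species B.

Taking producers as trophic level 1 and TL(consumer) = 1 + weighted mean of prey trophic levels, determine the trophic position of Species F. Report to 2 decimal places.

Species B: 1 + 1 = 2
Species C: 1 + 1 = 2
Species D: 1 + (0.8×2 + 0.2×2) = 3
Species E: 1 + 3 = 4
Species F: 1 + (0.34×3 + 0.43×1 + 0.23×2) = 2.91
Species G: 1 + 4 = 5

2.91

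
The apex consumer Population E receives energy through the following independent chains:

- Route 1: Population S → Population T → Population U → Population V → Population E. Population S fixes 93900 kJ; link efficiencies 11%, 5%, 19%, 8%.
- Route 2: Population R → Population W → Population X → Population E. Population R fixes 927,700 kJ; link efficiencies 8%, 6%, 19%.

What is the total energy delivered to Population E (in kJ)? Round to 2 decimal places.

853.91 kJ

Route 1: 93900 × 0.11 × 0.05 × 0.19 × 0.08 = 7.85004 kJ
Route 2: 927700 × 0.08 × 0.06 × 0.19 = 846.0624 kJ
Total at Population E: 7.85004 + 846.0624 = 853.91244 kJ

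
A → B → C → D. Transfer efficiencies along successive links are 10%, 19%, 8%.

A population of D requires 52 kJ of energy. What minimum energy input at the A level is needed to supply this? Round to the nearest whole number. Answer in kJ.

Cumulative transfer efficiency: 0.1 × 0.19 × 0.08 = 0.00152
A energy = 52 / 0.00152 = 34211 kJ

34211 kJ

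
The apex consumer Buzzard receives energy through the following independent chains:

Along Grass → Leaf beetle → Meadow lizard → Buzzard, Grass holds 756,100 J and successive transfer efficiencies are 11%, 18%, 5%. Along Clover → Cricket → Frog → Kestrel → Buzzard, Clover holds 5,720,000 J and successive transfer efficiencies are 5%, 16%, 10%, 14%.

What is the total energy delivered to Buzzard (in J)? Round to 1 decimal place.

Via Grass: 756100 × 0.11 × 0.18 × 0.05 = 748.539 J
Via Clover: 5720000 × 0.05 × 0.16 × 0.1 × 0.14 = 640.64 J
Total at Buzzard: 748.539 + 640.64 = 1389.179 J

1389.2 J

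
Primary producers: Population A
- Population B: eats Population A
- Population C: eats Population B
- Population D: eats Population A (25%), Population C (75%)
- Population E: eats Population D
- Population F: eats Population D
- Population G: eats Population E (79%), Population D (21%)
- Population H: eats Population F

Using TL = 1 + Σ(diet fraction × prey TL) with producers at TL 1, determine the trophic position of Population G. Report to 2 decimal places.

5.29

Population B: 1 + 1 = 2
Population C: 1 + 2 = 3
Population D: 1 + (0.25×1 + 0.75×3) = 3.5
Population E: 1 + 3.5 = 4.5
Population F: 1 + 3.5 = 4.5
Population G: 1 + (0.79×4.5 + 0.21×3.5) = 5.29
Population H: 1 + 4.5 = 5.5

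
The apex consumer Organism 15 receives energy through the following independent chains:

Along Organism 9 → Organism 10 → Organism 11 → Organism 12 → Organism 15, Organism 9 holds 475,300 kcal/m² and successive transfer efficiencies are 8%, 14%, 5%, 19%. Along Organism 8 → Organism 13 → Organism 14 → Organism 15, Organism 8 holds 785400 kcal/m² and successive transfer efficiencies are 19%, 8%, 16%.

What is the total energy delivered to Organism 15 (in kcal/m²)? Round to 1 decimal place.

Via Organism 9: 475300 × 0.08 × 0.14 × 0.05 × 0.19 = 50.57192 kcal/m²
Via Organism 8: 785400 × 0.19 × 0.08 × 0.16 = 1910.0928 kcal/m²
Total at Organism 15: 50.57192 + 1910.0928 = 1960.66472 kcal/m²

1960.7 kcal/m²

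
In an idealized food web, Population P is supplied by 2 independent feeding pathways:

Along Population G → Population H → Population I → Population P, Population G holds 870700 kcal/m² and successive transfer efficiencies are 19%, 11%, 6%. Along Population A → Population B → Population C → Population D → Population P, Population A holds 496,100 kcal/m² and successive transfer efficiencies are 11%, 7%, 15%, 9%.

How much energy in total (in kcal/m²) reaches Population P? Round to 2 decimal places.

1143.43 kcal/m²

Via Population G: 870700 × 0.19 × 0.11 × 0.06 = 1091.8578 kcal/m²
Via Population A: 496100 × 0.11 × 0.07 × 0.15 × 0.09 = 51.569595 kcal/m²
Total at Population P: 1091.8578 + 51.569595 = 1143.427395 kcal/m²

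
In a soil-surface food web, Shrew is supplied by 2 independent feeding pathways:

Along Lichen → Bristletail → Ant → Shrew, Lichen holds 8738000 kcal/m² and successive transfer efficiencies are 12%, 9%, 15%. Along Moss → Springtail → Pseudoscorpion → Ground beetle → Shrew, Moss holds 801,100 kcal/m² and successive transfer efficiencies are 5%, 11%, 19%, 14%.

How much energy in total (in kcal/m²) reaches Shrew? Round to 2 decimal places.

Via Lichen: 8738000 × 0.12 × 0.09 × 0.15 = 14155.56 kcal/m²
Via Moss: 801100 × 0.05 × 0.11 × 0.19 × 0.14 = 117.20093 kcal/m²
Total at Shrew: 14155.56 + 117.20093 = 14272.76093 kcal/m²

14272.76 kcal/m²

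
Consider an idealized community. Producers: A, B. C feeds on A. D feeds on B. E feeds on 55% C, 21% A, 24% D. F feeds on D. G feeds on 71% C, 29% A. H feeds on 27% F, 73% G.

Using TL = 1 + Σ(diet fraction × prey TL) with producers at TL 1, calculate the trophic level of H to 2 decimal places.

C: 1 + 1 = 2
D: 1 + 1 = 2
E: 1 + (0.55×2 + 0.21×1 + 0.24×2) = 2.79
F: 1 + 2 = 3
G: 1 + (0.71×2 + 0.29×1) = 2.71
H: 1 + (0.27×3 + 0.73×2.71) = 3.7883

3.79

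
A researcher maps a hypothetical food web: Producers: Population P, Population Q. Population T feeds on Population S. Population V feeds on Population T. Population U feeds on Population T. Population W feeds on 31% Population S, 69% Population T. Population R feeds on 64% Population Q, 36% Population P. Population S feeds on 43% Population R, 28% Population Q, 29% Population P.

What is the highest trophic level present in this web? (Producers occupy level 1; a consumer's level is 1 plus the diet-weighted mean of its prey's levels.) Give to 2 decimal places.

Population R: 1 + (0.64×1 + 0.36×1) = 2
Population S: 1 + (0.43×2 + 0.28×1 + 0.29×1) = 2.43
Population T: 1 + 2.43 = 3.43
Population U: 1 + 3.43 = 4.43
Population V: 1 + 3.43 = 4.43
Population W: 1 + (0.31×2.43 + 0.69×3.43) = 4.12

4.43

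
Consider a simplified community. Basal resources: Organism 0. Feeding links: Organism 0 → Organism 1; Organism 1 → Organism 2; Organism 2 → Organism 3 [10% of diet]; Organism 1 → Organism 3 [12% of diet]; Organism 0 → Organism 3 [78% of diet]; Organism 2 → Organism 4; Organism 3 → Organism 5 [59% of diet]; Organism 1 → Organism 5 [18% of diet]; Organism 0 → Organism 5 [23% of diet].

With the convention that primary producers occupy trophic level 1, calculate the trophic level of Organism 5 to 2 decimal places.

2.96

Organism 1: 1 + 1 = 2
Organism 2: 1 + 2 = 3
Organism 3: 1 + (0.1×3 + 0.12×2 + 0.78×1) = 2.32
Organism 4: 1 + 3 = 4
Organism 5: 1 + (0.59×2.32 + 0.18×2 + 0.23×1) = 2.9588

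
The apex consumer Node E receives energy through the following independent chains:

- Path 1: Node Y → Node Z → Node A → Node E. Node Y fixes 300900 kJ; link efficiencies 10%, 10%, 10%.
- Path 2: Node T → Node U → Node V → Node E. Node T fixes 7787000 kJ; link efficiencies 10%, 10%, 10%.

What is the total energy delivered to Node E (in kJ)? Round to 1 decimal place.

8087.9 kJ

Path 1: 300900 × 0.1 × 0.1 × 0.1 = 300.9 kJ
Path 2: 7787000 × 0.1 × 0.1 × 0.1 = 7787 kJ
Total at Node E: 300.9 + 7787 = 8087.9 kJ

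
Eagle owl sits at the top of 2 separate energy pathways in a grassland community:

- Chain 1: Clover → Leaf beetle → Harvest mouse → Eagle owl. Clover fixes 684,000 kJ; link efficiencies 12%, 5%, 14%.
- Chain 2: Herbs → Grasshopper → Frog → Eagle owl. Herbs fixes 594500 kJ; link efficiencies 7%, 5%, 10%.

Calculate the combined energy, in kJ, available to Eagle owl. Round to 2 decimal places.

782.64 kJ

Chain 1: 684000 × 0.12 × 0.05 × 0.14 = 574.56 kJ
Chain 2: 594500 × 0.07 × 0.05 × 0.1 = 208.075 kJ
Total at Eagle owl: 574.56 + 208.075 = 782.635 kJ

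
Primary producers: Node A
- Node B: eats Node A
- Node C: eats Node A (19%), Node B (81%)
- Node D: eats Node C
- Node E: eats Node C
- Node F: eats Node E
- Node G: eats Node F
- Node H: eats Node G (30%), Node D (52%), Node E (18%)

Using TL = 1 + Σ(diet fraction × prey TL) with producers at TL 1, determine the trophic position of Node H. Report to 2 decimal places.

5.41

Node B: 1 + 1 = 2
Node C: 1 + (0.19×1 + 0.81×2) = 2.81
Node D: 1 + 2.81 = 3.81
Node E: 1 + 2.81 = 3.81
Node F: 1 + 3.81 = 4.81
Node G: 1 + 4.81 = 5.81
Node H: 1 + (0.3×5.81 + 0.52×3.81 + 0.18×3.81) = 5.41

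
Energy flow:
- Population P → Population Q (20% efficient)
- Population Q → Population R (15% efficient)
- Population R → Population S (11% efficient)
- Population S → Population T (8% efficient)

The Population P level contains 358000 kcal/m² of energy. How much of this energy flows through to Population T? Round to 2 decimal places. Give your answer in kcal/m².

Population Q: 358000 × 0.2 = 71600 kcal/m²
Population R: 71600 × 0.15 = 10740 kcal/m²
Population S: 10740 × 0.11 = 1181.4 kcal/m²
Population T: 1181.4 × 0.08 = 94.512 kcal/m²

94.51 kcal/m²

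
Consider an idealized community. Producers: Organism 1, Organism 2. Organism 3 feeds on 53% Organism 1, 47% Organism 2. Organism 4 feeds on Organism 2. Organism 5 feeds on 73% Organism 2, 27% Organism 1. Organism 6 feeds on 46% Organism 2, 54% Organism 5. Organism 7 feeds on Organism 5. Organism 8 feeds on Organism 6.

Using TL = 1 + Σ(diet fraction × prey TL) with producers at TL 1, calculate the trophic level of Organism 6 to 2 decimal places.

Organism 3: 1 + (0.53×1 + 0.47×1) = 2
Organism 4: 1 + 1 = 2
Organism 5: 1 + (0.73×1 + 0.27×1) = 2
Organism 6: 1 + (0.46×1 + 0.54×2) = 2.54
Organism 7: 1 + 2 = 3
Organism 8: 1 + 2.54 = 3.54

2.54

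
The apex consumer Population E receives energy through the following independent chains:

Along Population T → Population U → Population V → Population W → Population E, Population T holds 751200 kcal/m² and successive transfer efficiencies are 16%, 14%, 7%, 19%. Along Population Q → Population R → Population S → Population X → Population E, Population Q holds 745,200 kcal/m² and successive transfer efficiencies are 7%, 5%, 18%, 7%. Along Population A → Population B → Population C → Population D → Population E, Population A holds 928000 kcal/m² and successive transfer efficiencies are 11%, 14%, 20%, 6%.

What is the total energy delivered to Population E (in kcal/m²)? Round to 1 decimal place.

428.2 kcal/m²

Via Population T: 751200 × 0.16 × 0.14 × 0.07 × 0.19 = 223.797504 kcal/m²
Via Population Q: 745200 × 0.07 × 0.05 × 0.18 × 0.07 = 32.86332 kcal/m²
Via Population A: 928000 × 0.11 × 0.14 × 0.2 × 0.06 = 171.4944 kcal/m²
Total at Population E: 223.797504 + 32.86332 + 171.4944 = 428.155224 kcal/m²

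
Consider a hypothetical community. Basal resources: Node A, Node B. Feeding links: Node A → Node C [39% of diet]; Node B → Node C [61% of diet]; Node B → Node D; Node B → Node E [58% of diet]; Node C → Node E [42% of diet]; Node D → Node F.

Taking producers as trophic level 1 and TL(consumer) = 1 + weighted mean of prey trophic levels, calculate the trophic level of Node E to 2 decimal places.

2.42

Node C: 1 + (0.39×1 + 0.61×1) = 2
Node D: 1 + 1 = 2
Node E: 1 + (0.58×1 + 0.42×2) = 2.42
Node F: 1 + 2 = 3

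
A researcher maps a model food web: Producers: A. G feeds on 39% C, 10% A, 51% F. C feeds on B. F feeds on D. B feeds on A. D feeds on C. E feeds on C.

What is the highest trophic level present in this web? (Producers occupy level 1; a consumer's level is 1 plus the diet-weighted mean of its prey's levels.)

B: 1 + 1 = 2
C: 1 + 2 = 3
D: 1 + 3 = 4
E: 1 + 3 = 4
F: 1 + 4 = 5
G: 1 + (0.39×3 + 0.1×1 + 0.51×5) = 4.82

5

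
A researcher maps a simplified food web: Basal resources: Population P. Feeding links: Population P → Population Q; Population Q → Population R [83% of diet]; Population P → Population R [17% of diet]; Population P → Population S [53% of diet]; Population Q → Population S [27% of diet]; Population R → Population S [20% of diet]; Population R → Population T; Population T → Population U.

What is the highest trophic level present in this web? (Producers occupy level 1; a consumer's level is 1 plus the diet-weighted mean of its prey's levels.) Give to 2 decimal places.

4.83

Population Q: 1 + 1 = 2
Population R: 1 + (0.83×2 + 0.17×1) = 2.83
Population S: 1 + (0.53×1 + 0.27×2 + 0.2×2.83) = 2.636
Population T: 1 + 2.83 = 3.83
Population U: 1 + 3.83 = 4.83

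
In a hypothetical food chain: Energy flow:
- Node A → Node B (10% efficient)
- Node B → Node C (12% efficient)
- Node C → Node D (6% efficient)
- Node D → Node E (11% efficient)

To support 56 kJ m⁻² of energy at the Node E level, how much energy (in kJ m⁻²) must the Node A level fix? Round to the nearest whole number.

Cumulative transfer efficiency: 0.1 × 0.12 × 0.06 × 0.11 = 0.0000792
Node A energy = 56 / 0.0000792 = 707071 kJ m⁻²

707071 kJ m⁻²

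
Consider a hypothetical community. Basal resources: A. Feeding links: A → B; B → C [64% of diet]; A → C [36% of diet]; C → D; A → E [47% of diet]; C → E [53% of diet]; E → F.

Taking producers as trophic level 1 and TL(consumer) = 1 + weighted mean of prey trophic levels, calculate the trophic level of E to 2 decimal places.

B: 1 + 1 = 2
C: 1 + (0.64×2 + 0.36×1) = 2.64
D: 1 + 2.64 = 3.64
E: 1 + (0.47×1 + 0.53×2.64) = 2.8692
F: 1 + 2.8692 = 3.8692

2.87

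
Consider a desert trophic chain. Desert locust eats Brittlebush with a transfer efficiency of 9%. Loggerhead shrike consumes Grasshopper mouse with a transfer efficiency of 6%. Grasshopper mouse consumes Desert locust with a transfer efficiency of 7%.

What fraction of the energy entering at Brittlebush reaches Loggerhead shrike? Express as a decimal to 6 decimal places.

Product of link efficiencies: 0.09 × 0.07 × 0.06 = 0.000378

0.000378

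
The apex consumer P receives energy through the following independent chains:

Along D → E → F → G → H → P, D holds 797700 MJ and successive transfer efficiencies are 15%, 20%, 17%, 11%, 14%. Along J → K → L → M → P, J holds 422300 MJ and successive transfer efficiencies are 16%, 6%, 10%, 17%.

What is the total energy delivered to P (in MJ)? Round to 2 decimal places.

Via D: 797700 × 0.15 × 0.2 × 0.17 × 0.11 × 0.14 = 62.651358 MJ
Via J: 422300 × 0.16 × 0.06 × 0.1 × 0.17 = 68.91936 MJ
Total at P: 62.651358 + 68.91936 = 131.570718 MJ

131.57 MJ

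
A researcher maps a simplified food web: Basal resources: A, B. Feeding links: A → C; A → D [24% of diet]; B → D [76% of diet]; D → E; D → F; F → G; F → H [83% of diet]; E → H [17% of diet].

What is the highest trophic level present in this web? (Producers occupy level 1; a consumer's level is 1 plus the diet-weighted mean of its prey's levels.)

C: 1 + 1 = 2
D: 1 + (0.24×1 + 0.76×1) = 2
E: 1 + 2 = 3
F: 1 + 2 = 3
G: 1 + 3 = 4
H: 1 + (0.83×3 + 0.17×3) = 4

4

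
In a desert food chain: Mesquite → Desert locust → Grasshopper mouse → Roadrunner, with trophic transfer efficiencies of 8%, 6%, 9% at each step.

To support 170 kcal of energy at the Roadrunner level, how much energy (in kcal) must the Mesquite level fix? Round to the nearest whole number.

393519 kcal

Cumulative transfer efficiency: 0.08 × 0.06 × 0.09 = 0.000432
Mesquite energy = 170 / 0.000432 = 393519 kcal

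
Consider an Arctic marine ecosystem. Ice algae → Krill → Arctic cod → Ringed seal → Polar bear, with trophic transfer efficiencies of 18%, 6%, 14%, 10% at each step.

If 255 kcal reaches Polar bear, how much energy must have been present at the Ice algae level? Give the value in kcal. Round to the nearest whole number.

1686508 kcal

Cumulative transfer efficiency: 0.18 × 0.06 × 0.14 × 0.1 = 0.0001512
Ice algae energy = 255 / 0.0001512 = 1686508 kcal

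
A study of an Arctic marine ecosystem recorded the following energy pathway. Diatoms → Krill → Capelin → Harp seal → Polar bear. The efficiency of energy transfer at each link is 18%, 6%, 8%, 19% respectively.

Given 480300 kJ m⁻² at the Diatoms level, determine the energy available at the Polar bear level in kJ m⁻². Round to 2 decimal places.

Krill: 480300 × 0.18 = 86454 kJ m⁻²
Capelin: 86454 × 0.06 = 5187.24 kJ m⁻²
Harp seal: 5187.24 × 0.08 = 414.9792 kJ m⁻²
Polar bear: 414.9792 × 0.19 = 78.846048 kJ m⁻²

78.85 kJ m⁻²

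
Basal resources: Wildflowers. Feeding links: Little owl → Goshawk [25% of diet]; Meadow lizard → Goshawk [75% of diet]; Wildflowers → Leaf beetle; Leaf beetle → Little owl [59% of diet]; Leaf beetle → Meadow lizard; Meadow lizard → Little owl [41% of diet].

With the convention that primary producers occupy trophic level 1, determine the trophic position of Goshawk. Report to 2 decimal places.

Leaf beetle: 1 + 1 = 2
Meadow lizard: 1 + 2 = 3
Little owl: 1 + (0.59×2 + 0.41×3) = 3.41
Goshawk: 1 + (0.75×3 + 0.25×3.41) = 4.1025

4.10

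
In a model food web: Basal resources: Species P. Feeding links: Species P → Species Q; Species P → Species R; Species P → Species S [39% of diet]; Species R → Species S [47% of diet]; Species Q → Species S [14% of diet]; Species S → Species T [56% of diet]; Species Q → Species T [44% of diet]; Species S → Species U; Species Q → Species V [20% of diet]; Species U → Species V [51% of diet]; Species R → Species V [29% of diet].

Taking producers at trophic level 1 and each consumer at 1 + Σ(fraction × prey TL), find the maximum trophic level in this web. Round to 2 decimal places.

Species Q: 1 + 1 = 2
Species R: 1 + 1 = 2
Species S: 1 + (0.39×1 + 0.47×2 + 0.14×2) = 2.61
Species T: 1 + (0.56×2.61 + 0.44×2) = 3.3416
Species U: 1 + 2.61 = 3.61
Species V: 1 + (0.2×2 + 0.51×3.61 + 0.29×2) = 3.8211

3.82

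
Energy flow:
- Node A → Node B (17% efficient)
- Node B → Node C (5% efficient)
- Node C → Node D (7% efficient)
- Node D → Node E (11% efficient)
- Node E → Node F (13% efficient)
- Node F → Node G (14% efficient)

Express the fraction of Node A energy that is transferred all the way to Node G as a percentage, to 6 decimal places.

Product of link efficiencies: 0.17 × 0.05 × 0.07 × 0.11 × 0.13 × 0.14 = 0.00000119119
As a percentage: 0.00000119119 × 100 = 0.000119%

0.000119%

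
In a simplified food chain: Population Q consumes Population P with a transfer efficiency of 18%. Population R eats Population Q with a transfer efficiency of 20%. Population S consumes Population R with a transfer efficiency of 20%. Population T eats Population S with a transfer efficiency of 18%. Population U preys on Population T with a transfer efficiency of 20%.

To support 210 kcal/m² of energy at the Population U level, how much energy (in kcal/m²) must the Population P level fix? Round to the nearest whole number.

Cumulative transfer efficiency: 0.18 × 0.2 × 0.2 × 0.18 × 0.2 = 0.0002592
Population P energy = 210 / 0.0002592 = 810185 kcal/m²

810185 kcal/m²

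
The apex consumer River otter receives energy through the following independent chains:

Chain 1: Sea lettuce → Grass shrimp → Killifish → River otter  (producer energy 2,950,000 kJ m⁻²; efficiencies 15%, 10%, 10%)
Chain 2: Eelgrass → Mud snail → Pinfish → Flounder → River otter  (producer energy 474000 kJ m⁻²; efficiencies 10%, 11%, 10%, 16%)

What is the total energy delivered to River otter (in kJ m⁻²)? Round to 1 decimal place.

4508.4 kJ m⁻²

Chain 1: 2950000 × 0.15 × 0.1 × 0.1 = 4425 kJ m⁻²
Chain 2: 474000 × 0.1 × 0.11 × 0.1 × 0.16 = 83.424 kJ m⁻²
Total at River otter: 4425 + 83.424 = 4508.424 kJ m⁻²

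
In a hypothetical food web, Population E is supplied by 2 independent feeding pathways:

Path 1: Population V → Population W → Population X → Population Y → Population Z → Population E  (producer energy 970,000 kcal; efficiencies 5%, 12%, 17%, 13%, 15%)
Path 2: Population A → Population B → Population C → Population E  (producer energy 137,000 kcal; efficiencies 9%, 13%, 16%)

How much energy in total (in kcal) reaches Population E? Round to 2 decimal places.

Path 1: 970000 × 0.05 × 0.12 × 0.17 × 0.13 × 0.15 = 19.2933 kcal
Path 2: 137000 × 0.09 × 0.13 × 0.16 = 256.464 kcal
Total at Population E: 19.2933 + 256.464 = 275.7573 kcal

275.76 kcal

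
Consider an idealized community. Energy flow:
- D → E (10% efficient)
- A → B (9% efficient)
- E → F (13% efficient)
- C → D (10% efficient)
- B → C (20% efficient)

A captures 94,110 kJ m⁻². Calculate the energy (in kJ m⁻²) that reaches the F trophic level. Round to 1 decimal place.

2.2 kJ m⁻²

B: 94110 × 0.09 = 8469.9 kJ m⁻²
C: 8469.9 × 0.2 = 1693.98 kJ m⁻²
D: 1693.98 × 0.1 = 169.398 kJ m⁻²
E: 169.398 × 0.1 = 16.9398 kJ m⁻²
F: 16.9398 × 0.13 = 2.202174 kJ m⁻²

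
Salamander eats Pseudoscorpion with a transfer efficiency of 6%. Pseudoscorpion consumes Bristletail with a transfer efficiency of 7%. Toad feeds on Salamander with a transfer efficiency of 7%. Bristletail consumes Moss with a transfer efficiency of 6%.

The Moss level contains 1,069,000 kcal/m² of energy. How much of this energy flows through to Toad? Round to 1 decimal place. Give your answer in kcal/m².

Bristletail: 1069000 × 0.06 = 64140 kcal/m²
Pseudoscorpion: 64140 × 0.07 = 4489.8 kcal/m²
Salamander: 4489.8 × 0.06 = 269.388 kcal/m²
Toad: 269.388 × 0.07 = 18.85716 kcal/m²

18.9 kcal/m²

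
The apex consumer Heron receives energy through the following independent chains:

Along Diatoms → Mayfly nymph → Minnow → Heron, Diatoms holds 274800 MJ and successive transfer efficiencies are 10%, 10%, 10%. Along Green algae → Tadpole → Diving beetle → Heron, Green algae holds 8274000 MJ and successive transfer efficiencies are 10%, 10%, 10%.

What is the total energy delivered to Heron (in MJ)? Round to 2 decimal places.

Via Diatoms: 274800 × 0.1 × 0.1 × 0.1 = 274.8 MJ
Via Green algae: 8274000 × 0.1 × 0.1 × 0.1 = 8274 MJ
Total at Heron: 274.8 + 8274 = 8548.8 MJ

8548.80 MJ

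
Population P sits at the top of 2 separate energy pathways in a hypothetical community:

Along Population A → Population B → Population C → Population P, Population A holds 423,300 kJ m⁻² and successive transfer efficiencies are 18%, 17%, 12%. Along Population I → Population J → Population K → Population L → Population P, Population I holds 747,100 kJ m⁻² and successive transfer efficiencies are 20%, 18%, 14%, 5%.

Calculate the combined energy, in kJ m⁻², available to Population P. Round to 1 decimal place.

1742.6 kJ m⁻²

Via Population A: 423300 × 0.18 × 0.17 × 0.12 = 1554.3576 kJ m⁻²
Via Population I: 747100 × 0.2 × 0.18 × 0.14 × 0.05 = 188.2692 kJ m⁻²
Total at Population P: 1554.3576 + 188.2692 = 1742.6268 kJ m⁻²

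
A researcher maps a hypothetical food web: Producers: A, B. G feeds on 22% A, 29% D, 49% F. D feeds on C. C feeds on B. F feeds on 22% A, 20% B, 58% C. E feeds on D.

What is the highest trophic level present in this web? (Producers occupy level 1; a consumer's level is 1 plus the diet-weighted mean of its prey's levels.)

C: 1 + 1 = 2
D: 1 + 2 = 3
E: 1 + 3 = 4
F: 1 + (0.22×1 + 0.2×1 + 0.58×2) = 2.58
G: 1 + (0.22×1 + 0.29×3 + 0.49×2.58) = 3.3542

4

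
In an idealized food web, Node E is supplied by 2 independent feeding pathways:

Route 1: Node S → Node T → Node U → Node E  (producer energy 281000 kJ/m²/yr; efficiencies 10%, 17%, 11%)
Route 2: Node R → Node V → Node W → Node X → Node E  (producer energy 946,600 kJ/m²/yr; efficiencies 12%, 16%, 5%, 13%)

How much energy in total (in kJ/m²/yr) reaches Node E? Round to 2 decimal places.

643.61 kJ/m²/yr

Route 1: 281000 × 0.1 × 0.17 × 0.11 = 525.47 kJ/m²/yr
Route 2: 946600 × 0.12 × 0.16 × 0.05 × 0.13 = 118.13568 kJ/m²/yr
Total at Node E: 525.47 + 118.13568 = 643.60568 kJ/m²/yr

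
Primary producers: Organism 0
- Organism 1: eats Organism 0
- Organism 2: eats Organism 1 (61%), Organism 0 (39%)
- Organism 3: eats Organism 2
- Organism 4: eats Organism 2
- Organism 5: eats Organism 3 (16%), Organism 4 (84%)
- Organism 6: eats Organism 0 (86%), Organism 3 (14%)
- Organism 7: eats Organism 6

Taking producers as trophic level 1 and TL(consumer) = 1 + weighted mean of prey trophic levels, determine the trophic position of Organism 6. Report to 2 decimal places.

2.37

Organism 1: 1 + 1 = 2
Organism 2: 1 + (0.61×2 + 0.39×1) = 2.61
Organism 3: 1 + 2.61 = 3.61
Organism 4: 1 + 2.61 = 3.61
Organism 5: 1 + (0.16×3.61 + 0.84×3.61) = 4.61
Organism 6: 1 + (0.86×1 + 0.14×3.61) = 2.3654
Organism 7: 1 + 2.3654 = 3.3654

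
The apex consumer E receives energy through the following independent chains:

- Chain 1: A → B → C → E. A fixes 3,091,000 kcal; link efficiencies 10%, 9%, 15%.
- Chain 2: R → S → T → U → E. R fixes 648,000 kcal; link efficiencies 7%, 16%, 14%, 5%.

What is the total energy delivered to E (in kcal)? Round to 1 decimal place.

Chain 1: 3091000 × 0.1 × 0.09 × 0.15 = 4172.85 kcal
Chain 2: 648000 × 0.07 × 0.16 × 0.14 × 0.05 = 50.8032 kcal
Total at E: 4172.85 + 50.8032 = 4223.6532 kcal

4223.7 kcal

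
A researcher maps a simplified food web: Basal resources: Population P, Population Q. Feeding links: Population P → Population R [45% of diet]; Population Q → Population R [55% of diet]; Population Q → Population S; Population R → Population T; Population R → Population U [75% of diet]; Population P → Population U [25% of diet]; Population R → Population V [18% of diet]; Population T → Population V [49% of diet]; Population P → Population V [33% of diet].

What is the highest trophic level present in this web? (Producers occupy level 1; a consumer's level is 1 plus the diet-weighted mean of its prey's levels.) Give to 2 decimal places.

3.16

Population R: 1 + (0.45×1 + 0.55×1) = 2
Population S: 1 + 1 = 2
Population T: 1 + 2 = 3
Population U: 1 + (0.75×2 + 0.25×1) = 2.75
Population V: 1 + (0.18×2 + 0.49×3 + 0.33×1) = 3.16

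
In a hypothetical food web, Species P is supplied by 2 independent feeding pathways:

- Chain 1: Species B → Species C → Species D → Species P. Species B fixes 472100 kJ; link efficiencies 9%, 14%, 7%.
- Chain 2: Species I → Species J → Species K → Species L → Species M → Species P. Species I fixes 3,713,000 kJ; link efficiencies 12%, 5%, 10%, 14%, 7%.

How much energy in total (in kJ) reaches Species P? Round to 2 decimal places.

438.22 kJ

Chain 1: 472100 × 0.09 × 0.14 × 0.07 = 416.3922 kJ
Chain 2: 3713000 × 0.12 × 0.05 × 0.1 × 0.14 × 0.07 = 21.83244 kJ
Total at Species P: 416.3922 + 21.83244 = 438.22464 kJ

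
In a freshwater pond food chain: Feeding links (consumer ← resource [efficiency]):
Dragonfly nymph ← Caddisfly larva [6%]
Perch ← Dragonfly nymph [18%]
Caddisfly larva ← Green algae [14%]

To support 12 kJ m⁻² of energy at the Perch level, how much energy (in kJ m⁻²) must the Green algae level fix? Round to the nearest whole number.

Cumulative transfer efficiency: 0.14 × 0.06 × 0.18 = 0.001512
Green algae energy = 12 / 0.001512 = 7937 kJ m⁻²

7937 kJ m⁻²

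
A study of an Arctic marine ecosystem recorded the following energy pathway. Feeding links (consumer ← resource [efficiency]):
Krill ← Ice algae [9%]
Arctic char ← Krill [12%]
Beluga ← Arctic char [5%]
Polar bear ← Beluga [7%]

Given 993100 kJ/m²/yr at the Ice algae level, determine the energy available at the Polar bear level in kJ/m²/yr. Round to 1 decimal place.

Krill: 993100 × 0.09 = 89379 kJ/m²/yr
Arctic char: 89379 × 0.12 = 10725.48 kJ/m²/yr
Beluga: 10725.48 × 0.05 = 536.274 kJ/m²/yr
Polar bear: 536.274 × 0.07 = 37.53918 kJ/m²/yr

37.5 kJ/m²/yr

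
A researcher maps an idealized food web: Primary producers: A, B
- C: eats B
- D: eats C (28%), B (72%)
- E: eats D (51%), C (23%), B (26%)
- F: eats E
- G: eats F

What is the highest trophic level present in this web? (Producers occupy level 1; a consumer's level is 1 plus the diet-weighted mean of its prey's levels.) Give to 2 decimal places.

C: 1 + 1 = 2
D: 1 + (0.28×2 + 0.72×1) = 2.28
E: 1 + (0.51×2.28 + 0.23×2 + 0.26×1) = 2.8828
F: 1 + 2.8828 = 3.8828
G: 1 + 3.8828 = 4.8828

4.88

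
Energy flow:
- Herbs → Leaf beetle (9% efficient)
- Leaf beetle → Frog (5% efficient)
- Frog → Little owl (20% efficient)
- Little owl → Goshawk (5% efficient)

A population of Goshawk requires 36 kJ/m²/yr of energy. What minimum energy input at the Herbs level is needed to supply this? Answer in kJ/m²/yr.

800000 kJ/m²/yr

Cumulative transfer efficiency: 0.09 × 0.05 × 0.2 × 0.05 = 0.000045
Herbs energy = 36 / 0.000045 = 800000 kJ/m²/yr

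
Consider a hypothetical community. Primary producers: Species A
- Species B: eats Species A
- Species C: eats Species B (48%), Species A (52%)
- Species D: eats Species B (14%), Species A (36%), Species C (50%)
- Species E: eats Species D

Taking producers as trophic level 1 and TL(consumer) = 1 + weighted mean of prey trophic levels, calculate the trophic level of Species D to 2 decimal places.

Species B: 1 + 1 = 2
Species C: 1 + (0.48×2 + 0.52×1) = 2.48
Species D: 1 + (0.14×2 + 0.36×1 + 0.5×2.48) = 2.88
Species E: 1 + 2.88 = 3.88

2.88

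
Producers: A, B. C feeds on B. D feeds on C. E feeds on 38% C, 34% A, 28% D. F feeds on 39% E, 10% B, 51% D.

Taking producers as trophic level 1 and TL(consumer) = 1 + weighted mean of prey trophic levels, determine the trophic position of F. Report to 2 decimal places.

C: 1 + 1 = 2
D: 1 + 2 = 3
E: 1 + (0.38×2 + 0.34×1 + 0.28×3) = 2.94
F: 1 + (0.39×2.94 + 0.1×1 + 0.51×3) = 3.7766

3.78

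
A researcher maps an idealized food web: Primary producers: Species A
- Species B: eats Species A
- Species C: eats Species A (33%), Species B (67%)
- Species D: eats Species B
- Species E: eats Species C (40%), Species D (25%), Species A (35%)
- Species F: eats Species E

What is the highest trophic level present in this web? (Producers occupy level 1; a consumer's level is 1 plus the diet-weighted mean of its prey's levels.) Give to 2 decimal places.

Species B: 1 + 1 = 2
Species C: 1 + (0.33×1 + 0.67×2) = 2.67
Species D: 1 + 2 = 3
Species E: 1 + (0.4×2.67 + 0.25×3 + 0.35×1) = 3.168
Species F: 1 + 3.168 = 4.168

4.17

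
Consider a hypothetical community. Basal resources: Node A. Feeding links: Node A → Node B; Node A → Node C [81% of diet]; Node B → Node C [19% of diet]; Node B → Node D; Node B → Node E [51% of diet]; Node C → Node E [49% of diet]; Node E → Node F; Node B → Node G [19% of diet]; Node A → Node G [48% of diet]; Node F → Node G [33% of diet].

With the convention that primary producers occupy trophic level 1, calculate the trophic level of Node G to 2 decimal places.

3.21

Node B: 1 + 1 = 2
Node C: 1 + (0.81×1 + 0.19×2) = 2.19
Node D: 1 + 2 = 3
Node E: 1 + (0.51×2 + 0.49×2.19) = 3.0931
Node F: 1 + 3.0931 = 4.0931
Node G: 1 + (0.19×2 + 0.48×1 + 0.33×4.0931) = 3.210723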